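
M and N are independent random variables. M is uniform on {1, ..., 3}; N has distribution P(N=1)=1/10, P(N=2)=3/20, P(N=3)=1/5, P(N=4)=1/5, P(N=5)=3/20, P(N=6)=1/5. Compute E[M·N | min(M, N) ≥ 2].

P(min(M, N) ≥ 2) = 3/5.
Summing MN·P(x,y) over outcomes with min(M, N) ≥ 2 gives 73/12.
E[M·N | min(M, N) ≥ 2] = (73/12) / (3/5) = 365/36.

365/36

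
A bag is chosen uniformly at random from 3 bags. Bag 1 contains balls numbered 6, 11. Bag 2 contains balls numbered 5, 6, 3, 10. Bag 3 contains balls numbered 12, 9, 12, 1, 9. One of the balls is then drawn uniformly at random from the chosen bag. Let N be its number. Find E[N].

E[N | bag 1] = (6+11)/2 = 17/2.
E[N | bag 2] = (5+6+3+10)/4 = 6.
E[N | bag 3] = (12+9+12+1+9)/5 = 43/5.
E[N] = (1/3)·(17/2) + (1/3)·(6) + (1/3)·(43/5) = 77/10.

77/10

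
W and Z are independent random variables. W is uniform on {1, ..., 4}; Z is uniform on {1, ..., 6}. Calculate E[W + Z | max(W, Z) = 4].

Outcomes with max(W, Z) = 4: (1,4), (2,4), (3,4), (4,1), (4,2), (4,3), (4,4), each with probability 1/24.
E[W + Z | max(W, Z) = 4] = (5 + 6 + 7 + 5 + 6 + 7 + 8) / 7 = 44/7.

44/7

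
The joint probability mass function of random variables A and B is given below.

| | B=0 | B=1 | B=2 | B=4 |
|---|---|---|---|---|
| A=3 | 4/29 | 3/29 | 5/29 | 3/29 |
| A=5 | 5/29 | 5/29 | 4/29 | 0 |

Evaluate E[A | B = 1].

17/4

P(B = 1) = 8/29.
Summing A·P(A=x,B=y) over the conditioning event gives 34/29.
E[A | B = 1] = (34/29) / (8/29) = 17/4.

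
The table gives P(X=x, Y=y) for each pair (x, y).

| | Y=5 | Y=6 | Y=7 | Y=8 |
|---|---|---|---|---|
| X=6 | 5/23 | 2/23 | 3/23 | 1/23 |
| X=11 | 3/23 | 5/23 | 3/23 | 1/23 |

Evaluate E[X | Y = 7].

17/2

P(Y = 7) = 6/23.
Summing X·P(X=x,Y=y) over the conditioning event gives 51/23.
E[X | Y = 7] = (51/23) / (6/23) = 17/2.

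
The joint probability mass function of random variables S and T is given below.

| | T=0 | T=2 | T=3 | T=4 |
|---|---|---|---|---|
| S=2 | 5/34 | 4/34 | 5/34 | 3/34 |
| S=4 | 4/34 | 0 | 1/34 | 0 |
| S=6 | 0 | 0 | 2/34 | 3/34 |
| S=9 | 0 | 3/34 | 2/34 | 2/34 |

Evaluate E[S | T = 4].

21/4

P(T = 4) = 4/17.
Σ S·P over the event = 2·(3/34) + 6·(3/34) + 9·(2/34) = 21/17.
E[S | T = 4] = (21/17) / (4/17) = 21/4.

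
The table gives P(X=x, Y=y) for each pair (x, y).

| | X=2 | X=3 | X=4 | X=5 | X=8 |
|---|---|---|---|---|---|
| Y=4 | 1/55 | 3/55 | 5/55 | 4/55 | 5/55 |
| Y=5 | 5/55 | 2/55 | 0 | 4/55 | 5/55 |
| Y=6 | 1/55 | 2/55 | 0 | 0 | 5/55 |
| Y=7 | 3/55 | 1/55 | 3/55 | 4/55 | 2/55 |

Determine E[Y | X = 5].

16/3

P(X = 5) = 12/55.
Σ Y·P over the event = 4·(4/55) + 5·(4/55) + 7·(4/55) = 64/55.
E[Y | X = 5] = (64/55) / (12/55) = 16/3.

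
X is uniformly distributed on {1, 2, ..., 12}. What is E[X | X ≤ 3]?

Given X ≤ 3, X is equally likely to be any of {1, 2, 3}.
E[X | X ≤ 3] = (1 + 2 + 3) / 3 = 2.

2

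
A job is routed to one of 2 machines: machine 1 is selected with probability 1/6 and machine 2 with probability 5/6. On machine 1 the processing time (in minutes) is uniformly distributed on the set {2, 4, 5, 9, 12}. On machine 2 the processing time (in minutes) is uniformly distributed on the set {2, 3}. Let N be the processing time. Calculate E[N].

E[N | machine 1] = (2+4+5+9+12)/5 = 32/5.
E[N | machine 2] = (2+3)/2 = 5/2.
By the law of total expectation,
E[N] = (1/6)·(32/5) + (5/6)·(5/2) = 63/20.

63/20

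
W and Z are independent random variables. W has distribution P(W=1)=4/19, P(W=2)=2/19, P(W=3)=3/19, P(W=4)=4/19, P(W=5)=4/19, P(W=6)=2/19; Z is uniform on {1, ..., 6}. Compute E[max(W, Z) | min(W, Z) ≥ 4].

16/3

P(min(W, Z) ≥ 4) = 5/19.
Summing max(W,Z)·P(x,y) over outcomes with min(W, Z) ≥ 4 gives 80/57.
E[max(W, Z) | min(W, Z) ≥ 4] = (80/57) / (5/19) = 16/3.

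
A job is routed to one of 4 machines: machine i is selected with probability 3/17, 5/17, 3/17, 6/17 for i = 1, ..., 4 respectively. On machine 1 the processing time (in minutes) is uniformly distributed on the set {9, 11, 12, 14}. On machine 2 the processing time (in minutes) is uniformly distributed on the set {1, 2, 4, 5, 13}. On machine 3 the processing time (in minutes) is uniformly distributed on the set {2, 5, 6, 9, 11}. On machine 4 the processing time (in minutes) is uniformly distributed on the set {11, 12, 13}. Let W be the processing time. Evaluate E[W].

E[W | machine 1] = (9+11+12+14)/4 = 23/2.
E[W | machine 2] = (1+2+4+5+13)/5 = 5.
E[W | machine 3] = (2+5+6+9+11)/5 = 33/5.
E[W | machine 4] = (11+12+13)/3 = 12.
By the law of total expectation,
E[W] = (3/17)·(23/2) + (5/17)·(5) + (3/17)·(33/5) + (6/17)·(12) = 89/10.

89/10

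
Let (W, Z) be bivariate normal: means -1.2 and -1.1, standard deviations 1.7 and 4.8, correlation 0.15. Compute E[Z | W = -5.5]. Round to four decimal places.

The regression of Z on W has slope ρ·σ_Z/σ_W and passes through (μ_W, μ_Z).
E[Z | W=-5.5] = -1.1 + (0.15)·(4.8/1.7)·(-5.5 − (-1.2)) = -1.1 + (0.42353)·(-4.3) = -2.9212.

-2.9212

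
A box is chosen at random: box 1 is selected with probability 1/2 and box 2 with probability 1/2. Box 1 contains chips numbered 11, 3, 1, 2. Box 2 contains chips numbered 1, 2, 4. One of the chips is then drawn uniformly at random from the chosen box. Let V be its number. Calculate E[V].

E[V | box 1] = (11+3+1+2)/4 = 17/4.
E[V | box 2] = (1+2+4)/3 = 7/3.
E[V] = (1/2)·(17/4) + (1/2)·(7/3) = 79/24.

79/24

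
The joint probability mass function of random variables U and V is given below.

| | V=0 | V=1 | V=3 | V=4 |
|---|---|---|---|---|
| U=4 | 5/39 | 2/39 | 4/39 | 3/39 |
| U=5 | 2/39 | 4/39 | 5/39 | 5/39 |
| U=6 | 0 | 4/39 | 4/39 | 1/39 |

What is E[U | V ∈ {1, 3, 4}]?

5

P(V ∈ {1, 3, 4}) = 32/39.
Summing U·P(U=x,V=y) over the conditioning event gives 160/39.
E[U | V ∈ {1, 3, 4}] = (160/39) / (32/39) = 5.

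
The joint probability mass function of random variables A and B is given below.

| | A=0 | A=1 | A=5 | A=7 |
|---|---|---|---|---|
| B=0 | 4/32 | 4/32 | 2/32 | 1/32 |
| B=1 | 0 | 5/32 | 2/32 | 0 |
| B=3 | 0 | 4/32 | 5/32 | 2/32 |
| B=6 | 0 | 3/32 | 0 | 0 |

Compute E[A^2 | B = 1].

P(B = 1) = 7/32.
Summing A^2·P(A=x,B=y) over the conditioning event gives 55/32.
E[A^2 | B = 1] = (55/32) / (7/32) = 55/7.

55/7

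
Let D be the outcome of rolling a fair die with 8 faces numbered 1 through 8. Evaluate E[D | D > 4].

13/2

Given D > 4, D is equally likely to be any of {5, 6, 7, 8}.
E[D | D > 4] = (5 + 6 + 7 + 8) / 4 = 13/2.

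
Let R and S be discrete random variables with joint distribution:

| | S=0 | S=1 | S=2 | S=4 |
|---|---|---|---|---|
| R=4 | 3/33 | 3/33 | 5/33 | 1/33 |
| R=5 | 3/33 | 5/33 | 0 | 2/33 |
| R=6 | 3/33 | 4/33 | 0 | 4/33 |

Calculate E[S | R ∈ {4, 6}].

37/23

P(R ∈ {4, 6}) = 23/33.
Σ S·P over the event = 0·(3/33) + 1·(3/33) + 2·(5/33) + 4·(1/33) + 0·(3/33) + 1·(4/33) + 4·(4/33) = 37/33.
E[S | R ∈ {4, 6}] = (37/33) / (23/33) = 37/23.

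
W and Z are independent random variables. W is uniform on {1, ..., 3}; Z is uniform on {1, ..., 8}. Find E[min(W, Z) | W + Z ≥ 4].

41/21

P(W + Z ≥ 4) = 7/8.
Summing min(W,Z)·P(x,y) over outcomes with W + Z ≥ 4 gives 41/24.
E[min(W, Z) | W + Z ≥ 4] = (41/24) / (7/8) = 41/21.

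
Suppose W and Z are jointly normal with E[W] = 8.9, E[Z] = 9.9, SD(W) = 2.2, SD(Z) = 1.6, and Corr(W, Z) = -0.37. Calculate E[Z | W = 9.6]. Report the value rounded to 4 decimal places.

9.7116

For a bivariate normal, E[Z | W=x] = μ_Z + ρ·(σ_Z/σ_W)·(x − μ_W).
E[Z | W=9.6] = 9.9 + (-0.37)·(1.6/2.2)·(9.6 − (8.9)) = 9.9 + (-0.26909)·(0.7) = 9.7116.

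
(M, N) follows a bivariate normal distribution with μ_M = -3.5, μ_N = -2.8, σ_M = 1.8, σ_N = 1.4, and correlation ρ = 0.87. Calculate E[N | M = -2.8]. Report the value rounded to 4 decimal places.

-2.3263

The regression of N on M has slope ρ·σ_N/σ_M and passes through (μ_M, μ_N).
E[N | M=-2.8] = -2.8 + (0.87)·(1.4/1.8)·(-2.8 − (-3.5)) = -2.8 + (0.67667)·(0.7) = -2.3263.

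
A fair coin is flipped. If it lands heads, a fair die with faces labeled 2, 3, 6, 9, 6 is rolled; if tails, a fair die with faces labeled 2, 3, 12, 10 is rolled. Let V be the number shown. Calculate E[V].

E[V | heads] = (2+3+6+9+6)/5 = 26/5.
E[V | tails] = (2+3+12+10)/4 = 27/4.
By the law of total expectation,
E[V] = (1/2)·(26/5) + (1/2)·(27/4) = 239/40.

239/40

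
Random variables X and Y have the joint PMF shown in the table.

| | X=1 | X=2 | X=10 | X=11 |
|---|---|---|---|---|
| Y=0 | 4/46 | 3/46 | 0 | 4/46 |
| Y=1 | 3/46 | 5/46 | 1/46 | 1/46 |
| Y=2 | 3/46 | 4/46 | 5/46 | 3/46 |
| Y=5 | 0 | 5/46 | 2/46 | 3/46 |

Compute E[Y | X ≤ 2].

47/27

P(X ≤ 2) = 27/46.
Σ Y·P over the event = 0·(4/46) + 1·(3/46) + 2·(3/46) + 0·(3/46) + 1·(5/46) + 2·(4/46) + 5·(5/46) = 47/46.
E[Y | X ≤ 2] = (47/46) / (27/46) = 47/27.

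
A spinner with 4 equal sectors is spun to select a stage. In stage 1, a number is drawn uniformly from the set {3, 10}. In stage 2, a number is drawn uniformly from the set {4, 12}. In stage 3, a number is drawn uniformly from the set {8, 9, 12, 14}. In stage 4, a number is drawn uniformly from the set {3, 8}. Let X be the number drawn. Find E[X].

123/16

E[X | stage 1] = (3+10)/2 = 13/2.
E[X | stage 2] = (4+12)/2 = 8.
E[X | stage 3] = (8+9+12+14)/4 = 43/4.
E[X | stage 4] = (3+8)/2 = 11/2.
E[X] = (1/4)·(13/2) + (1/4)·(8) + (1/4)·(43/4) + (1/4)·(11/2) = 123/16.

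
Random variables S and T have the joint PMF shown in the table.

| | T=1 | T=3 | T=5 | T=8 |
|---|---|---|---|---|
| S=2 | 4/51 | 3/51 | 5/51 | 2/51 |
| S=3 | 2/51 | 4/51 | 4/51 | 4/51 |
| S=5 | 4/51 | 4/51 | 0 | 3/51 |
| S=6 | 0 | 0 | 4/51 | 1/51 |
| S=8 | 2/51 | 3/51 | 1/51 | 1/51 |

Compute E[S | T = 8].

45/11

P(T = 8) = 11/51.
Σ S·P over the event = 2·(2/51) + 3·(4/51) + 5·(3/51) + 6·(1/51) + 8·(1/51) = 15/17.
E[S | T = 8] = (15/17) / (11/51) = 45/11.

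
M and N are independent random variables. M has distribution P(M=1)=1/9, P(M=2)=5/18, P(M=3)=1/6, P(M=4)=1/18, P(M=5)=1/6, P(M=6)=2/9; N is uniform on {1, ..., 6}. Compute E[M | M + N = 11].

39/7

P(M + N = 11) = 7/108.
Summing M·P(x,y) over outcomes with M + N = 11 gives 13/36.
E[M | M + N = 11] = (13/36) / (7/108) = 39/7.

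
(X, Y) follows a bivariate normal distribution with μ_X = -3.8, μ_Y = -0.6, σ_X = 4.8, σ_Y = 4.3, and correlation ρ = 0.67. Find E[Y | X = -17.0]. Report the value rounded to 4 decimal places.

The regression of Y on X has slope ρ·σ_Y/σ_X and passes through (μ_X, μ_Y).
E[Y | X=-17.0] = -0.6 + (0.67)·(4.3/4.8)·(-17.0 − (-3.8)) = -0.6 + (0.60021)·(-13.2) = -8.5228.

-8.5228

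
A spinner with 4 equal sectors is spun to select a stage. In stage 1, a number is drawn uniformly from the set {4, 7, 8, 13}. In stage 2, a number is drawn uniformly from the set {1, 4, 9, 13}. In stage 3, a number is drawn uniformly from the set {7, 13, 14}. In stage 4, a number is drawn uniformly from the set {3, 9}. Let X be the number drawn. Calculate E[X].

E[X | stage 1] = (4+7+8+13)/4 = 8.
E[X | stage 2] = (1+4+9+13)/4 = 27/4.
E[X | stage 3] = (7+13+14)/3 = 34/3.
E[X | stage 4] = (3+9)/2 = 6.
By the law of total expectation,
E[X] = (1/4)·(8) + (1/4)·(27/4) + (1/4)·(34/3) + (1/4)·(6) = 385/48.

385/48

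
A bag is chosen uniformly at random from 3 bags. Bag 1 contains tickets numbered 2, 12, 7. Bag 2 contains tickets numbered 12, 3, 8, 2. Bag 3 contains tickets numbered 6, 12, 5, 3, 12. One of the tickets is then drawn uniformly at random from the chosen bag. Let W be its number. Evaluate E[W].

E[W | bag 1] = (2+12+7)/3 = 7.
E[W | bag 2] = (12+3+8+2)/4 = 25/4.
E[W | bag 3] = (6+12+5+3+12)/5 = 38/5.
By the law of total expectation,
E[W] = (1/3)·(7) + (1/3)·(25/4) + (1/3)·(38/5) = 139/20.

139/20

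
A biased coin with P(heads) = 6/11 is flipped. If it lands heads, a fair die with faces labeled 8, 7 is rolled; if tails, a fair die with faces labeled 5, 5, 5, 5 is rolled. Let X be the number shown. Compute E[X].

E[X | heads] = (8+7)/2 = 15/2.
E[X | tails] = (5+5+5+5)/4 = 5.
By the law of total expectation,
E[X] = (6/11)·(15/2) + (5/11)·(5) = 70/11.

70/11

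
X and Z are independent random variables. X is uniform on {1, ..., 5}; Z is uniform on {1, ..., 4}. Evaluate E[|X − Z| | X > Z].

Outcomes with X > Z: (2,1), (3,1), (3,2), (4,1), (4,2), (4,3), (5,1), (5,2), (5,3), (5,4), each with probability 1/20.
E[|X − Z| | X > Z] = (1 + 2 + 1 + 3 + 2 + 1 + 4 + 3 + 2 + 1) / 10 = 2.

2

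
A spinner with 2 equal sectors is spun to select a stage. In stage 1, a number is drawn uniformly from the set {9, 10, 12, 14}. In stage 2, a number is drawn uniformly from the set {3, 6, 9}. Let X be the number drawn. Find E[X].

69/8

E[X | stage 1] = (9+10+12+14)/4 = 45/4.
E[X | stage 2] = (3+6+9)/3 = 6.
E[X] = (1/2)·(45/4) + (1/2)·(6) = 69/8.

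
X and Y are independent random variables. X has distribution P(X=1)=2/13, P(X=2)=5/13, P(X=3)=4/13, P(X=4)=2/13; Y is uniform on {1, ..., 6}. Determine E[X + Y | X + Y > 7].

162/19

P(X + Y > 7) = 19/78.
Summing (X+Y)·P(x,y) over outcomes with X + Y > 7 gives 27/13.
E[X + Y | X + Y > 7] = (27/13) / (19/78) = 162/19.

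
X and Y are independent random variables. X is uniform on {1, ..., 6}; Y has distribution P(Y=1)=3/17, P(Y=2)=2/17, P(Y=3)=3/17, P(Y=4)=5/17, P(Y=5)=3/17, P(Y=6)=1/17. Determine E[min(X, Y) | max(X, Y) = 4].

33/14

P(max(X, Y) = 4) = 14/51.
Summing min(X,Y)·P(x,y) over outcomes with max(X, Y) = 4 gives 11/17.
E[min(X, Y) | max(X, Y) = 4] = (11/17) / (14/51) = 33/14.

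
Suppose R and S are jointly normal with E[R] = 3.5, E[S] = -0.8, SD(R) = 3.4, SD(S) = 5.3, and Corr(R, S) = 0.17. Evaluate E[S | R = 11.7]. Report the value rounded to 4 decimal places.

1.3730

E[S | R=x] = μ_S + ρ(σ_S/σ_R)(x − μ_R) for jointly normal variables.
E[S | R=11.7] = -0.8 + (0.17)·(5.3/3.4)·(11.7 − (3.5)) = -0.8 + (0.265)·(8.2) = 1.3730.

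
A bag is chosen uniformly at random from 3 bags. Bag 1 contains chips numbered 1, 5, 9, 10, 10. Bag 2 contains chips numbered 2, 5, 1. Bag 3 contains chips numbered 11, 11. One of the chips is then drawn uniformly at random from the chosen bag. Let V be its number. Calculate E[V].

E[V | bag 1] = (1+5+9+10+10)/5 = 7.
E[V | bag 2] = (2+5+1)/3 = 8/3.
E[V | bag 3] = (11+11)/2 = 11.
E[V] = (1/3)·(7) + (1/3)·(8/3) + (1/3)·(11) = 62/9.

62/9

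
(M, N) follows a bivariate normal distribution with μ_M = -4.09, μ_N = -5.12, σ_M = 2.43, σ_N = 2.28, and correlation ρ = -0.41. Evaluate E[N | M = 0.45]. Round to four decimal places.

E[N | M=x] = μ_N + ρ(σ_N/σ_M)(x − μ_M) for jointly normal variables.
E[N | M=0.45] = -5.12 + (-0.41)·(2.28/2.43)·(0.45 − (-4.09)) = -5.12 + (-0.38469)·(4.54) = -6.8665.

-6.8665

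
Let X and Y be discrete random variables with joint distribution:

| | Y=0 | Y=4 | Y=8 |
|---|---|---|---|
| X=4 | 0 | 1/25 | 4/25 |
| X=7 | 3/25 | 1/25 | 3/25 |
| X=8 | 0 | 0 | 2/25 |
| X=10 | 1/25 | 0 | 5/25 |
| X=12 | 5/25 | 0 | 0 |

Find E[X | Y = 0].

P(Y = 0) = 9/25.
Summing X·P(X=x,Y=y) over the conditioning event gives 91/25.
E[X | Y = 0] = (91/25) / (9/25) = 91/9.

91/9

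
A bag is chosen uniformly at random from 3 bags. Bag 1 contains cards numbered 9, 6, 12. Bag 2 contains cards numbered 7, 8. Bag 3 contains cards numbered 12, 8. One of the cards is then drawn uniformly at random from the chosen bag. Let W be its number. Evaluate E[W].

53/6

E[W | bag 1] = (9+6+12)/3 = 9.
E[W | bag 2] = (7+8)/2 = 15/2.
E[W | bag 3] = (12+8)/2 = 10.
By the law of total expectation,
E[W] = (1/3)·(9) + (1/3)·(15/2) + (1/3)·(10) = 53/6.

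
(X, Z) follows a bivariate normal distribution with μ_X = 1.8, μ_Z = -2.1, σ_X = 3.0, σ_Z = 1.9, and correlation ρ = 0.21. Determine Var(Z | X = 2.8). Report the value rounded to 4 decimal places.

For a bivariate normal, Var(Z | X=x) = σ_Z²(1 − ρ²).
Var(Z | X=2.8) = (1.9)²·(1 − (0.21)²) = 3.61·0.9559 = 3.4508.

3.4508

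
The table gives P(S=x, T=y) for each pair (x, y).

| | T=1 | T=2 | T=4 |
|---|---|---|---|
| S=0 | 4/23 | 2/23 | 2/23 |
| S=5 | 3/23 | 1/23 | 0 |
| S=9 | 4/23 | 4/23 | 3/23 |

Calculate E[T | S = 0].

P(S = 0) = 8/23.
Σ T·P over the event = 1·(4/23) + 2·(2/23) + 4·(2/23) = 16/23.
E[T | S = 0] = (16/23) / (8/23) = 2.

2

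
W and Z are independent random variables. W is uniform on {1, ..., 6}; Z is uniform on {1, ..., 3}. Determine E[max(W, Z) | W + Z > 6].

16/3

P(W + Z > 6) = 1/3.
Summing max(W,Z)·P(x,y) over outcomes with W + Z > 6 gives 16/9.
E[max(W, Z) | W + Z > 6] = (16/9) / (1/3) = 16/3.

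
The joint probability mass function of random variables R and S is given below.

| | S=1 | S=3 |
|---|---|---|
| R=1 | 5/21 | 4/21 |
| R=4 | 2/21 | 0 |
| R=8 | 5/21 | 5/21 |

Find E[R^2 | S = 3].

36

P(S = 3) = 3/7.
Σ R^2·P over the event = 1·(4/21) + 64·(5/21) = 108/7.
E[R^2 | S = 3] = (108/7) / (3/7) = 36.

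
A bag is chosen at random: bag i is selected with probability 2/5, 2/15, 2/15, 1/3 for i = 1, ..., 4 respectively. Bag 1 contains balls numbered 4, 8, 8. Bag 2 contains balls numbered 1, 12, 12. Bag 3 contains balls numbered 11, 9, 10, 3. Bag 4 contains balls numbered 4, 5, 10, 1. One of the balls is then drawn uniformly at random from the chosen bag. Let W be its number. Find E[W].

589/90

E[W | bag 1] = (4+8+8)/3 = 20/3.
E[W | bag 2] = (1+12+12)/3 = 25/3.
E[W | bag 3] = (11+9+10+3)/4 = 33/4.
E[W | bag 4] = (4+5+10+1)/4 = 5.
E[W] = (2/5)·(20/3) + (2/15)·(25/3) + (2/15)·(33/4) + (1/3)·(5) = 589/90.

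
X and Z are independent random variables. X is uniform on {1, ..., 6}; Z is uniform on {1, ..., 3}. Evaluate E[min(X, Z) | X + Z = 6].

Outcomes with X + Z = 6: (3,3), (4,2), (5,1), each with probability 1/18.
E[min(X, Z) | X + Z = 6] = (3 + 2 + 1) / 3 = 2.

2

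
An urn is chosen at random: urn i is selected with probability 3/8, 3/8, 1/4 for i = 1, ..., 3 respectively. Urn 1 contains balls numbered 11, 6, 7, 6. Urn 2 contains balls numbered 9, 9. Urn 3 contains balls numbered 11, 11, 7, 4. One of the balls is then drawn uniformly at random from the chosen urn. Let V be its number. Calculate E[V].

33/4

E[V | urn 1] = (11+6+7+6)/4 = 15/2.
E[V | urn 2] = (9+9)/2 = 9.
E[V | urn 3] = (11+11+7+4)/4 = 33/4.
E[V] = (3/8)·(15/2) + (3/8)·(9) + (1/4)·(33/4) = 33/4.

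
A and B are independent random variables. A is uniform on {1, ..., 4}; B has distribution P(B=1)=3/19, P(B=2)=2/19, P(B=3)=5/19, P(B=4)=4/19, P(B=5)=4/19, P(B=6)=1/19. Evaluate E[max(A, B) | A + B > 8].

P(A + B > 8) = 3/38.
Summing max(A,B)·P(x,y) over outcomes with A + B > 8 gives 8/19.
E[max(A, B) | A + B > 8] = (8/19) / (3/38) = 16/3.

16/3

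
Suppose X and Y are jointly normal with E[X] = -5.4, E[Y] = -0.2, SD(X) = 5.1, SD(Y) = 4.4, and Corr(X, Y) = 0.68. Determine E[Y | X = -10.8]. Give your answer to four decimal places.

-3.3680

For a bivariate normal, E[Y | X=x] = μ_Y + ρ·(σ_Y/σ_X)·(x − μ_X).
E[Y | X=-10.8] = -0.2 + (0.68)·(4.4/5.1)·(-10.8 − (-5.4)) = -0.2 + (0.58667)·(-5.4) = -3.3680.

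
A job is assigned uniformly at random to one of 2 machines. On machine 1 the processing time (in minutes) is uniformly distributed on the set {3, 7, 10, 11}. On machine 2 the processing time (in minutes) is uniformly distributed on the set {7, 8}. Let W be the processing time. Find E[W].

61/8

E[W | machine 1] = (3+7+10+11)/4 = 31/4.
E[W | machine 2] = (7+8)/2 = 15/2.
By the law of total expectation,
E[W] = (1/2)·(31/4) + (1/2)·(15/2) = 61/8.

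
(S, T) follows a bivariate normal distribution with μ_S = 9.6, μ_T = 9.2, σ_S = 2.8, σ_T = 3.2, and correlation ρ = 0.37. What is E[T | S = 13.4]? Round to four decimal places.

10.8069

For a bivariate normal, E[T | S=x] = μ_T + ρ·(σ_T/σ_S)·(x − μ_S).
E[T | S=13.4] = 9.2 + (0.37)·(3.2/2.8)·(13.4 − (9.6)) = 9.2 + (0.42286)·(3.8) = 10.8069.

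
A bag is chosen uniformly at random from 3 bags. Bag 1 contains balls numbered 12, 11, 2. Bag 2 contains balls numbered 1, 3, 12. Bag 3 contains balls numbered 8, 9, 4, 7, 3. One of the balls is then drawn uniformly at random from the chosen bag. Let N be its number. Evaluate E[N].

298/45

E[N | bag 1] = (12+11+2)/3 = 25/3.
E[N | bag 2] = (1+3+12)/3 = 16/3.
E[N | bag 3] = (8+9+4+7+3)/5 = 31/5.
E[N] = (1/3)·(25/3) + (1/3)·(16/3) + (1/3)·(31/5) = 298/45.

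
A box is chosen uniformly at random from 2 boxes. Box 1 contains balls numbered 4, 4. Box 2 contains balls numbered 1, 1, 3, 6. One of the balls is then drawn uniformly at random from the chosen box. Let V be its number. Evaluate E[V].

27/8

E[V | box 1] = (4+4)/2 = 4.
E[V | box 2] = (1+1+3+6)/4 = 11/4.
By the law of total expectation,
E[V] = (1/2)·(4) + (1/2)·(11/4) = 27/8.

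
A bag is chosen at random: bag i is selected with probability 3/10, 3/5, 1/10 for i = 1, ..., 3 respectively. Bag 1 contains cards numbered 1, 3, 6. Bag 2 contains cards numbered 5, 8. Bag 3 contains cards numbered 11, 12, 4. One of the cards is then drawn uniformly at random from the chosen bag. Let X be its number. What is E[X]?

29/5

E[X | bag 1] = (1+3+6)/3 = 10/3.
E[X | bag 2] = (5+8)/2 = 13/2.
E[X | bag 3] = (11+12+4)/3 = 9.
E[X] = (3/10)·(10/3) + (3/5)·(13/2) + (1/10)·(9) = 29/5.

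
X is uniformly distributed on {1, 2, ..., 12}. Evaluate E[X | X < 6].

Given X < 6, X is equally likely to be any of {1, 2, 3, 4, 5}.
E[X | X < 6] = (1 + 2 + 3 + 4 + 5) / 5 = 3.

3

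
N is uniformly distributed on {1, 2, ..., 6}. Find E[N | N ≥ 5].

Given N ≥ 5, N is equally likely to be any of {5, 6}.
E[N | N ≥ 5] = (5 + 6) / 2 = 11/2.

11/2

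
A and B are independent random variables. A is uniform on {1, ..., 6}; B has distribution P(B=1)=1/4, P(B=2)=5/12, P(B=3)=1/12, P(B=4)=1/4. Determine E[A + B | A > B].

13/2

P(A > B) = 11/18.
Summing (A+B)·P(x,y) over outcomes with A > B gives 143/36.
E[A + B | A > B] = (143/36) / (11/18) = 13/2.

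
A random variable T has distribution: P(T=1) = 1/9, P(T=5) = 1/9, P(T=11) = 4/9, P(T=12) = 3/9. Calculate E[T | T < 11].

3

P(T < 11) = 2/9.
Σ over the event: 1·1/9 + 5·1/9 = 2/3.
E[T | T < 11] = (2/3) / (2/9) = 3.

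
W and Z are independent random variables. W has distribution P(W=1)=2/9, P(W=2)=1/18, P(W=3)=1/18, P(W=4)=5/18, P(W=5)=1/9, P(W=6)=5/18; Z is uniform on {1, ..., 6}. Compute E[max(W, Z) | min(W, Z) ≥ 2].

179/35

P(min(W, Z) ≥ 2) = 35/54.
Summing max(W,Z)·P(x,y) over outcomes with min(W, Z) ≥ 2 gives 179/54.
E[max(W, Z) | min(W, Z) ≥ 2] = (179/54) / (35/54) = 179/35.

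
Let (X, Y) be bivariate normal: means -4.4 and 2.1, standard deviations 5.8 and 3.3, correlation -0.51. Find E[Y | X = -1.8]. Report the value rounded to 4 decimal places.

1.3456

For a bivariate normal, E[Y | X=x] = μ_Y + ρ·(σ_Y/σ_X)·(x − μ_X).
E[Y | X=-1.8] = 2.1 + (-0.51)·(3.3/5.8)·(-1.8 − (-4.4)) = 2.1 + (-0.29017)·(2.6) = 1.3456.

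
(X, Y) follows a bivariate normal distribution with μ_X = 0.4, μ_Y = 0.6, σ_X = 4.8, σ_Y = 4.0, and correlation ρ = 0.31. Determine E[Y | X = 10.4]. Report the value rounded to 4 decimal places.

The regression of Y on X has slope ρ·σ_Y/σ_X and passes through (μ_X, μ_Y).
E[Y | X=10.4] = 0.6 + (0.31)·(4.0/4.8)·(10.4 − (0.4)) = 0.6 + (0.25833)·(10) = 3.1833.

3.1833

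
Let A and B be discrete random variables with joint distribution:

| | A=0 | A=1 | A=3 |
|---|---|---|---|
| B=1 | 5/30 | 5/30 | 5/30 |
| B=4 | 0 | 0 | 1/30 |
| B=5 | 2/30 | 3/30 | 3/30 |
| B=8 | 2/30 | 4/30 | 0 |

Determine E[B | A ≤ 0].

31/9

P(A ≤ 0) = 3/10.
Σ B·P over the event = 1·(5/30) + 5·(2/30) + 8·(2/30) = 31/30.
E[B | A ≤ 0] = (31/30) / (3/10) = 31/9.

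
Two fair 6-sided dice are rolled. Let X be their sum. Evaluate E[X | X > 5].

106/13

P(X > 5) = 13/18.
Σ over the event: 6·5/36 + 7·1/6 + 8·5/36 + 9·1/9 + 10·1/12 + 11·1/18 + 12·1/36 = 53/9.
E[X | X > 5] = (53/9) / (13/18) = 106/13.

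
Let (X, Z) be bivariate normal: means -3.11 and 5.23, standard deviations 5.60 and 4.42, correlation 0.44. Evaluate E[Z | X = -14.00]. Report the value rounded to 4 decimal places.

1.4481

For a bivariate normal, E[Z | X=x] = μ_Z + ρ·(σ_Z/σ_X)·(x − μ_X).
E[Z | X=-14.00] = 5.23 + (0.44)·(4.42/5.60)·(-14.00 − (-3.11)) = 5.23 + (0.347286)·(-10.89) = 1.4481.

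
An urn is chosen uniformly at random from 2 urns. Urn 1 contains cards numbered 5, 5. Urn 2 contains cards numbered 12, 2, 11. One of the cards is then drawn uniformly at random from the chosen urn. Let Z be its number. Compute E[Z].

20/3

E[Z | urn 1] = (5+5)/2 = 5.
E[Z | urn 2] = (12+2+11)/3 = 25/3.
E[Z] = (1/2)·(5) + (1/2)·(25/3) = 20/3.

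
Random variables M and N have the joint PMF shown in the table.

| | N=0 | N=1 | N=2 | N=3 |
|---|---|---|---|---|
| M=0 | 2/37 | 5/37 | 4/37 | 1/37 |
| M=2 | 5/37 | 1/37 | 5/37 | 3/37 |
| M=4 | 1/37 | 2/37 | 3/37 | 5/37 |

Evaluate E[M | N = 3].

26/9

P(N = 3) = 9/37.
Σ M·P over the event = 0·(1/37) + 2·(3/37) + 4·(5/37) = 26/37.
E[M | N = 3] = (26/37) / (9/37) = 26/9.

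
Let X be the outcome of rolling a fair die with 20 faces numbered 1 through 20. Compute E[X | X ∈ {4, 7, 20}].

P(X ∈ {4, 7, 20}) = 3/20.
Σ over the event: 4·1/20 + 7·1/20 + 20·1/20 = 31/20.
E[X | X ∈ {4, 7, 20}] = (31/20) / (3/20) = 31/3.

31/3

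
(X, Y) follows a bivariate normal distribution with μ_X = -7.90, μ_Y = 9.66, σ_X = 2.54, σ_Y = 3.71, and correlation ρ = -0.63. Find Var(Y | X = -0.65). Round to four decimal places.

The conditional variance in a bivariate normal is σ_Y²(1 − ρ²), independent of x.
Var(Y | X=-0.65) = (3.71)²·(1 − (-0.63)²) = 13.7641·0.6031 = 8.3011.

8.3011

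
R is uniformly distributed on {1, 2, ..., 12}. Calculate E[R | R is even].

Given R is even, R is equally likely to be any of {2, 4, 6, 8, 10, 12}.
E[R | R is even] = (2 + 4 + 6 + 8 + 10 + 12) / 6 = 7.

7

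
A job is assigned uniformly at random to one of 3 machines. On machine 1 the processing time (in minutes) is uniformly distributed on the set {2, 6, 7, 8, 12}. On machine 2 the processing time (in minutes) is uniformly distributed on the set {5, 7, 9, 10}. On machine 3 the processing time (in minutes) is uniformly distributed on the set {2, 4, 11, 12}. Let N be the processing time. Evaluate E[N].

E[N | machine 1] = (2+6+7+8+12)/5 = 7.
E[N | machine 2] = (5+7+9+10)/4 = 31/4.
E[N | machine 3] = (2+4+11+12)/4 = 29/4.
E[N] = (1/3)·(7) + (1/3)·(31/4) + (1/3)·(29/4) = 22/3.

22/3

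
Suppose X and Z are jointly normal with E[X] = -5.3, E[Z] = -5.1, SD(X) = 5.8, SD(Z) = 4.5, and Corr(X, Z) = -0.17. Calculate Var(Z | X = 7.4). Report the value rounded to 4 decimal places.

The conditional variance in a bivariate normal is σ_Z²(1 − ρ²), independent of x.
Var(Z | X=7.4) = (4.5)²·(1 − (-0.17)²) = 20.25·0.9711 = 19.6648.

19.6648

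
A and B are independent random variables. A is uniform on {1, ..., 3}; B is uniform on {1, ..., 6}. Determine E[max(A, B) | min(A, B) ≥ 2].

P(min(A, B) ≥ 2) = 5/9.
Summing max(A,B)·P(x,y) over outcomes with min(A, B) ≥ 2 gives 41/18.
E[max(A, B) | min(A, B) ≥ 2] = (41/18) / (5/9) = 41/10.

41/10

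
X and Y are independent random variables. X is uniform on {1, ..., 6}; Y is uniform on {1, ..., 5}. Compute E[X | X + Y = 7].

Outcomes with X + Y = 7: (2,5), (3,4), (4,3), (5,2), (6,1), each with probability 1/30.
E[X | X + Y = 7] = (2 + 3 + 4 + 5 + 6) / 5 = 4.

4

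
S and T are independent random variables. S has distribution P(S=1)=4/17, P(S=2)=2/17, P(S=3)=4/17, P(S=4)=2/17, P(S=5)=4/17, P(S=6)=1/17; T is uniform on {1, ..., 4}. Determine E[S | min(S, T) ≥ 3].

P(min(S, T) ≥ 3) = 11/34.
Summing S·P(x,y) over outcomes with min(S, T) ≥ 3 gives 23/17.
E[S | min(S, T) ≥ 3] = (23/17) / (11/34) = 46/11.

46/11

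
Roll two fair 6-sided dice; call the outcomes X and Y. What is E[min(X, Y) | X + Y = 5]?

P(X + Y = 5) = 1/9.
Summing min(X,Y)·P(x,y) over outcomes with X + Y = 5 gives 1/6.
E[min(X, Y) | X + Y = 5] = (1/6) / (1/9) = 3/2.

3/2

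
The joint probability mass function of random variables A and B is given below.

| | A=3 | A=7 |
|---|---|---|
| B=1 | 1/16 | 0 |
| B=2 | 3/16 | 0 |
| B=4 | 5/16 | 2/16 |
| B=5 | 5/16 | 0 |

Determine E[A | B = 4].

P(B = 4) = 7/16.
Σ A·P over the event = 3·(5/16) + 7·(2/16) = 29/16.
E[A | B = 4] = (29/16) / (7/16) = 29/7.

29/7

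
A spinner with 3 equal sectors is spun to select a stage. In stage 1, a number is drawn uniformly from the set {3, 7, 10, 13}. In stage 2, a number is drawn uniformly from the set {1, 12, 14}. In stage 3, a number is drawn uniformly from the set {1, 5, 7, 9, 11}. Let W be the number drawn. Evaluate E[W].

E[W | stage 1] = (3+7+10+13)/4 = 33/4.
E[W | stage 2] = (1+12+14)/3 = 9.
E[W | stage 3] = (1+5+7+9+11)/5 = 33/5.
E[W] = (1/3)·(33/4) + (1/3)·(9) + (1/3)·(33/5) = 159/20.

159/20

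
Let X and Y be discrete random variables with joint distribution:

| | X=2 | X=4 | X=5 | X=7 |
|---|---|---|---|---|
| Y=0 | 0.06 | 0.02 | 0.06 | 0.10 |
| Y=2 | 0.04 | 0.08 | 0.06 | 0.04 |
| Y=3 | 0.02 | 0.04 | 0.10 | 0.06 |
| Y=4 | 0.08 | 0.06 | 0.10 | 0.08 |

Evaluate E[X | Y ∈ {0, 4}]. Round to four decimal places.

4.7500

P(Y ∈ {0, 4}) = 0.56.
Σ X·P over the event = 2·(0.06) + 2·(0.08) + 4·(0.02) + 4·(0.06) + 5·(0.06) + 5·(0.10) + 7·(0.10) + 7·(0.08) = 2.66.
E[X | Y ∈ {0, 4}] = (2.66) / (0.56) = 4.7500.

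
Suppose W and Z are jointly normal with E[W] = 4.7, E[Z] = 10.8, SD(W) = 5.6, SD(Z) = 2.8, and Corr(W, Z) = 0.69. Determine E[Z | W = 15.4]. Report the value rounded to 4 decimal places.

The regression of Z on W has slope ρ·σ_Z/σ_W and passes through (μ_W, μ_Z).
E[Z | W=15.4] = 10.8 + (0.69)·(2.8/5.6)·(15.4 − (4.7)) = 10.8 + (0.345)·(10.7) = 14.4915.

14.4915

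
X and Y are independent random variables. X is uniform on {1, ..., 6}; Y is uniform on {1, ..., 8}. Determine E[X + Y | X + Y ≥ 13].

40/3

Outcomes with X + Y ≥ 13: (5,8), (6,7), (6,8), each with probability 1/48.
E[X + Y | X + Y ≥ 13] = (13 + 13 + 14) / 3 = 40/3.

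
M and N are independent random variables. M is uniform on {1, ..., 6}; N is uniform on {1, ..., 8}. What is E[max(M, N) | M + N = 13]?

15/2

Outcomes with M + N = 13: (5,8), (6,7), each with probability 1/48.
E[max(M, N) | M + N = 13] = (8 + 7) / 2 = 15/2.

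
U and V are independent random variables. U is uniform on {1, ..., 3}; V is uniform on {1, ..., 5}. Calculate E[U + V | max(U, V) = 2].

10/3

Outcomes with max(U, V) = 2: (1,2), (2,1), (2,2), each with probability 1/15.
E[U + V | max(U, V) = 2] = (3 + 3 + 4) / 3 = 10/3.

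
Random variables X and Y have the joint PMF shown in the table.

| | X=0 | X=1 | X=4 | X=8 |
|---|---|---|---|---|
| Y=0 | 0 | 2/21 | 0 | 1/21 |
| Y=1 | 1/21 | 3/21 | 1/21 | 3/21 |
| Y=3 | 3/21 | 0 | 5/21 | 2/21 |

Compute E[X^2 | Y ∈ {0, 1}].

277/11

P(Y ∈ {0, 1}) = 11/21.
Σ X^2·P over the event = 0·(1/21) + 1·(2/21) + 1·(3/21) + 16·(1/21) + 64·(1/21) + 64·(3/21) = 277/21.
E[X^2 | Y ∈ {0, 1}] = (277/21) / (11/21) = 277/11.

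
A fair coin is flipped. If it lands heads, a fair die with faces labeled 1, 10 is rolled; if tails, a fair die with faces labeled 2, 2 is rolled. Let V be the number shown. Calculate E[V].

E[V | heads] = (1+10)/2 = 11/2.
E[V | tails] = (2+2)/2 = 2.
By the law of total expectation,
E[V] = (1/2)·(11/2) + (1/2)·(2) = 15/4.

15/4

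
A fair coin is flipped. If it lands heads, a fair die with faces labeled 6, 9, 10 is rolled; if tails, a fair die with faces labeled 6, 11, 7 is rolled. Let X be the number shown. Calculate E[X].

49/6

E[X | heads] = (6+9+10)/3 = 25/3.
E[X | tails] = (6+11+7)/3 = 8.
E[X] = (1/2)·(25/3) + (1/2)·(8) = 49/6.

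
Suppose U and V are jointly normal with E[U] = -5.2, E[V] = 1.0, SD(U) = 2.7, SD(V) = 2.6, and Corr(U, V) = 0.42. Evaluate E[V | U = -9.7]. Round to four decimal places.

E[V | U=x] = μ_V + ρ(σ_V/σ_U)(x − μ_U) for jointly normal variables.
E[V | U=-9.7] = 1.0 + (0.42)·(2.6/2.7)·(-9.7 − (-5.2)) = 1.0 + (0.40444)·(-4.5) = -0.8200.

-0.8200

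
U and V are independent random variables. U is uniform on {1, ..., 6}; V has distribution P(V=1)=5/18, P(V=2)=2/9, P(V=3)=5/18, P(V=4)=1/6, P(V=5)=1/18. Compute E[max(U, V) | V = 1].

7/2

P(V = 1) = 5/18.
Summing max(U,V)·P(x,y) over outcomes with V = 1 gives 35/36.
E[max(U, V) | V = 1] = (35/36) / (5/18) = 7/2.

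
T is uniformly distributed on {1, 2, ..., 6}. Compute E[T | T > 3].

Given T > 3, T is equally likely to be any of {4, 5, 6}.
E[T | T > 3] = (4 + 5 + 6) / 3 = 5.

5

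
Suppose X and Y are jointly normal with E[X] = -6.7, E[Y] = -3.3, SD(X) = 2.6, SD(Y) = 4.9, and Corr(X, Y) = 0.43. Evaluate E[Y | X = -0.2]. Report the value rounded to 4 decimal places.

1.9675

For a bivariate normal, E[Y | X=x] = μ_Y + ρ·(σ_Y/σ_X)·(x − μ_X).
E[Y | X=-0.2] = -3.3 + (0.43)·(4.9/2.6)·(-0.2 − (-6.7)) = -3.3 + (0.81038)·(6.5) = 1.9675.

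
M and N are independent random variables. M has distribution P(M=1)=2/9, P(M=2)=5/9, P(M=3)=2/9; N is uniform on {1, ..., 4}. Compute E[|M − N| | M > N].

P(M > N) = 1/4.
Summing |M−N|·P(x,y) over outcomes with M > N gives 11/36.
E[|M − N| | M > N] = (11/36) / (1/4) = 11/9.

11/9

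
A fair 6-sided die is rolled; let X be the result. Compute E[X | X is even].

4

Given X is even, X is equally likely to be any of {2, 4, 6}.
E[X | X is even] = (2 + 4 + 6) / 3 = 4.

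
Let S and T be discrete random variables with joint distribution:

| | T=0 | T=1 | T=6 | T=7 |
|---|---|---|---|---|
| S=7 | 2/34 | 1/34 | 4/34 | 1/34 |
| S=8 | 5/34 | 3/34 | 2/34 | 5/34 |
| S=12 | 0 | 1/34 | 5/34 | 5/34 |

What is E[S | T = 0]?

54/7

P(T = 0) = 7/34.
Σ S·P over the event = 7·(2/34) + 8·(5/34) = 27/17.
E[S | T = 0] = (27/17) / (7/34) = 54/7.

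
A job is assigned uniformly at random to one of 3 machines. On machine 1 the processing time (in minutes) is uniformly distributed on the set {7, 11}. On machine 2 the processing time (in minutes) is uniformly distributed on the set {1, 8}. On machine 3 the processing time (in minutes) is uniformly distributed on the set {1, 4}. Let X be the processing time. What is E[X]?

16/3

E[X | machine 1] = (7+11)/2 = 9.
E[X | machine 2] = (1+8)/2 = 9/2.
E[X | machine 3] = (1+4)/2 = 5/2.
By the law of total expectation,
E[X] = (1/3)·(9) + (1/3)·(9/2) + (1/3)·(5/2) = 16/3.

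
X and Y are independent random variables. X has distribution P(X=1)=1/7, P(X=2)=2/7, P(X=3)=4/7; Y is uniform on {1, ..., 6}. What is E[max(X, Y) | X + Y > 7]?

P(X + Y > 7) = 5/21.
Summing max(X,Y)·P(x,y) over outcomes with X + Y > 7 gives 4/3.
E[max(X, Y) | X + Y > 7] = (4/3) / (5/21) = 28/5.

28/5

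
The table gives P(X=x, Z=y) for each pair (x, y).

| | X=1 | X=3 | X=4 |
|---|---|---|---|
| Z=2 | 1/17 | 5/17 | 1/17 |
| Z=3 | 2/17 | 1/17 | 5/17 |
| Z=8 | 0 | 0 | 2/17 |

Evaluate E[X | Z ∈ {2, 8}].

28/9

P(Z ∈ {2, 8}) = 9/17.
Σ X·P over the event = 1·(1/17) + 3·(5/17) + 4·(1/17) + 4·(2/17) = 28/17.
E[X | Z ∈ {2, 8}] = (28/17) / (9/17) = 28/9.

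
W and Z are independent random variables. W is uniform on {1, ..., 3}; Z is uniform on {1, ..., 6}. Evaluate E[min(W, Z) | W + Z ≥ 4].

29/15

P(W + Z ≥ 4) = 5/6.
Summing min(W,Z)·P(x,y) over outcomes with W + Z ≥ 4 gives 29/18.
E[min(W, Z) | W + Z ≥ 4] = (29/18) / (5/6) = 29/15.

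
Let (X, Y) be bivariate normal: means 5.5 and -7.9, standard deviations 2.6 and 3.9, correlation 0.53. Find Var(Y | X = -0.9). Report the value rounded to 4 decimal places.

Var(Y | X=x) = (1 − ρ²)·σ_Y².
Var(Y | X=-0.9) = (3.9)²·(1 − (0.53)²) = 15.21·0.7191 = 10.9375.

10.9375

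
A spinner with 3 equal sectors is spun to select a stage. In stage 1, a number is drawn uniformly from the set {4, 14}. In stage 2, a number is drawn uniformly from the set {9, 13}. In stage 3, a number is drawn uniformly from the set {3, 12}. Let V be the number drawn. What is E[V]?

E[V | stage 1] = (4+14)/2 = 9.
E[V | stage 2] = (9+13)/2 = 11.
E[V | stage 3] = (3+12)/2 = 15/2.
E[V] = (1/3)·(9) + (1/3)·(11) + (1/3)·(15/2) = 55/6.

55/6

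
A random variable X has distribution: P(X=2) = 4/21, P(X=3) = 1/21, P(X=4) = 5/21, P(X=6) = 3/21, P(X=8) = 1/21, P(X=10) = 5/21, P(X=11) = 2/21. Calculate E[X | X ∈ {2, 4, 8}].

P(X ∈ {2, 4, 8}) = 10/21.
Σ over the event: 2·4/21 + 4·5/21 + 8·1/21 = 12/7.
E[X | X ∈ {2, 4, 8}] = (12/7) / (10/21) = 18/5.

18/5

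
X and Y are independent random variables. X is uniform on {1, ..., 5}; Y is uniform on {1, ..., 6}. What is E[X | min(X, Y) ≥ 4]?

P(min(X, Y) ≥ 4) = 1/5.
Summing X·P(x,y) over outcomes with min(X, Y) ≥ 4 gives 9/10.
E[X | min(X, Y) ≥ 4] = (9/10) / (1/5) = 9/2.

9/2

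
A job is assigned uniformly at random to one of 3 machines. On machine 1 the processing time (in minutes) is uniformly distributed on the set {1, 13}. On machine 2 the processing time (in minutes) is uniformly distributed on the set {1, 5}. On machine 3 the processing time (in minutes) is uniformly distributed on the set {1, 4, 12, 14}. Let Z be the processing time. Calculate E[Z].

71/12

E[Z | machine 1] = (1+13)/2 = 7.
E[Z | machine 2] = (1+5)/2 = 3.
E[Z | machine 3] = (1+4+12+14)/4 = 31/4.
By the law of total expectation,
E[Z] = (1/3)·(7) + (1/3)·(3) + (1/3)·(31/4) = 71/12.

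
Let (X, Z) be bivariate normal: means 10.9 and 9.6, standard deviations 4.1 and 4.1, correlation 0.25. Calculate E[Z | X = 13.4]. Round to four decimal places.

10.2250

The regression of Z on X has slope ρ·σ_Z/σ_X and passes through (μ_X, μ_Z).
E[Z | X=13.4] = 9.6 + (0.25)·(4.1/4.1)·(13.4 − (10.9)) = 9.6 + (0.25)·(2.5) = 10.2250.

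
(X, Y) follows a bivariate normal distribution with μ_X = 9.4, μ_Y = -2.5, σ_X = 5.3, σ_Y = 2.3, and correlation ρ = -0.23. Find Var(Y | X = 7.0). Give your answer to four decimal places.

5.0102

Var(Y | X=x) = (1 − ρ²)·σ_Y².
Var(Y | X=7.0) = (2.3)²·(1 − (-0.23)²) = 5.29·0.9471 = 5.0102.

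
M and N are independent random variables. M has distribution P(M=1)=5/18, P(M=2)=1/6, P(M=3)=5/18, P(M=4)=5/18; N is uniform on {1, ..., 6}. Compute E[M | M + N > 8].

P(M + N > 8) = 5/36.
Summing M·P(x,y) over outcomes with M + N > 8 gives 55/108.
E[M | M + N > 8] = (55/108) / (5/36) = 11/3.

11/3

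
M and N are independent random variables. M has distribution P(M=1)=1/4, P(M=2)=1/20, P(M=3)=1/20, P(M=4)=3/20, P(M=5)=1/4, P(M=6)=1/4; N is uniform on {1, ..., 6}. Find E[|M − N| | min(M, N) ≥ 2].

8/5

P(min(M, N) ≥ 2) = 5/8.
Summing |M−N|·P(x,y) over outcomes with min(M, N) ≥ 2 gives 1.
E[|M − N| | min(M, N) ≥ 2] = (1) / (5/8) = 8/5.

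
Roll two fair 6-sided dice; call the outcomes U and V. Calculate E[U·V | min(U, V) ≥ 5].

P(min(U, V) ≥ 5) = 1/9.
Summing UV·P(x,y) over outcomes with min(U, V) ≥ 5 gives 121/36.
E[U·V | min(U, V) ≥ 5] = (121/36) / (1/9) = 121/4.

121/4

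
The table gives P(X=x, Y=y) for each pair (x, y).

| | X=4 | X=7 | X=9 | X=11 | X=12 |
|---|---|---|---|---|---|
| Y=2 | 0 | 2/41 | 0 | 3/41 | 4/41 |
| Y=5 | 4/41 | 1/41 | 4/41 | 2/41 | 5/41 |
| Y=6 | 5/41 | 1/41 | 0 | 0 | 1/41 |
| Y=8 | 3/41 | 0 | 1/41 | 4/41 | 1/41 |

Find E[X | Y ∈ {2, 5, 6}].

P(Y ∈ {2, 5, 6}) = 32/41.
Summing X·P(X=x,Y=y) over the conditioning event gives 275/41.
E[X | Y ∈ {2, 5, 6}] = (275/41) / (32/41) = 275/32.

275/32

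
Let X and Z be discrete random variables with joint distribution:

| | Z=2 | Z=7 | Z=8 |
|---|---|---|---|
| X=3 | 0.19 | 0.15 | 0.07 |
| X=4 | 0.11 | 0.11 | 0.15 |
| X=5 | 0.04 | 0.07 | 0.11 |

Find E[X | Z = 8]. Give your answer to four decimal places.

P(Z = 8) = 0.33.
Σ X·P over the event = 3·(0.07) + 4·(0.15) + 5·(0.11) = 1.36.
E[X | Z = 8] = (1.36) / (0.33) = 4.1212.

4.1212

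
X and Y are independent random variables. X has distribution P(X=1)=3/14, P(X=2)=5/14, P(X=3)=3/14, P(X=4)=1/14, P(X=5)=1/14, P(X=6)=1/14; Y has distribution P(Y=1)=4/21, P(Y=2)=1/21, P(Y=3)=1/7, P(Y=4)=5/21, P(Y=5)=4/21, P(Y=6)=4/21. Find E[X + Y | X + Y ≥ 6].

1501/196

P(X + Y ≥ 6) = 2/3.
Summing (X+Y)·P(x,y) over outcomes with X + Y ≥ 6 gives 1501/294.
E[X + Y | X + Y ≥ 6] = (1501/294) / (2/3) = 1501/196.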